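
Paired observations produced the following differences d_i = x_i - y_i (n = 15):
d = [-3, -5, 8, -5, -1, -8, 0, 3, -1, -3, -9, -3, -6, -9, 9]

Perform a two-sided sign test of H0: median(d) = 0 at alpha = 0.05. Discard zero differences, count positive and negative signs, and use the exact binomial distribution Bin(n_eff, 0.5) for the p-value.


Step 1: Discard zero differences. Original n = 15; n_eff = number of nonzero differences = 14.
Nonzero differences (with sign): -3, -5, +8, -5, -1, -8, +3, -1, -3, -9, -3, -6, -9, +9
Step 2: Count signs: positive = 3, negative = 11.
Step 3: Under H0: P(positive) = 0.5, so the number of positives S ~ Bin(14, 0.5).
Step 4: Two-sided exact p-value = sum of Bin(14,0.5) probabilities at or below the observed probability = 0.057373.
Step 5: alpha = 0.05. fail to reject H0.

n_eff = 14, pos = 3, neg = 11, p = 0.057373, fail to reject H0.


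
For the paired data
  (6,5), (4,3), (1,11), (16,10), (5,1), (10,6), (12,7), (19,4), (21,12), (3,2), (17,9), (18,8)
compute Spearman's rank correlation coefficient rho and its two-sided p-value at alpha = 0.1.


Step 1: Rank x and y separately (midranks; no ties here).
rank(x): 6->5, 4->3, 1->1, 16->8, 5->4, 10->6, 12->7, 19->11, 21->12, 3->2, 17->9, 18->10
rank(y): 5->5, 3->3, 11->11, 10->10, 1->1, 6->6, 7->7, 4->4, 12->12, 2->2, 9->9, 8->8
Step 2: d_i = R_x(i) - R_y(i); compute d_i^2.
  (5-5)^2=0, (3-3)^2=0, (1-11)^2=100, (8-10)^2=4, (4-1)^2=9, (6-6)^2=0, (7-7)^2=0, (11-4)^2=49, (12-12)^2=0, (2-2)^2=0, (9-9)^2=0, (10-8)^2=4
sum(d^2) = 166.
Step 3: rho = 1 - 6*166 / (12*(12^2 - 1)) = 1 - 996/1716 = 0.419580.
Step 4: Under H0, t = rho * sqrt((n-2)/(1-rho^2)) = 1.4617 ~ t(10).
Step 5: Two-sided p-value from the t-distribution with 10 df = 0.174519.
Step 6: alpha = 0.1. fail to reject H0.

rho = 0.4196, p = 0.174519, fail to reject H0 at alpha = 0.1.


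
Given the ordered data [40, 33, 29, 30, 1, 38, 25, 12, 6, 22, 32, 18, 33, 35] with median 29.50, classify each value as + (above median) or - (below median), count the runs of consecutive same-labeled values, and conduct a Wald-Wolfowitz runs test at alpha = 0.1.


Step 1: Compute median = 29.50; label A = above, B = below.
Labels in order: AABABABBBBABAA  (n_A = 7, n_B = 7)
Step 2: Count runs R = 9.
Step 3: Under H0 (random ordering), E[R] = 2*n_A*n_B/(n_A+n_B) + 1 = 2*7*7/14 + 1 = 8.0000.
        Var[R] = 2*n_A*n_B*(2*n_A*n_B - n_A - n_B) / ((n_A+n_B)^2 * (n_A+n_B-1)) = 8232/2548 = 3.2308.
        SD[R] = 1.7974.
Step 4: Continuity-corrected z = (R - 0.5 - E[R]) / SD[R] = (9 - 0.5 - 8.0000) / 1.7974 = 0.2782.
Step 5: Two-sided p-value via normal approximation = 2*(1 - Phi(|z|)) = 0.780879.
Step 6: alpha = 0.1. fail to reject H0.

R = 9, z = 0.2782, p = 0.780879, fail to reject H0.


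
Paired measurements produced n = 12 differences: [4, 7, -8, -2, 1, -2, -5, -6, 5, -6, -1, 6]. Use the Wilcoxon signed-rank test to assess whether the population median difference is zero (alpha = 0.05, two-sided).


Step 1: Drop any zero differences (none here) and take |d_i|.
|d| = [4, 7, 8, 2, 1, 2, 5, 6, 5, 6, 1, 6]
Step 2: Midrank |d_i| (ties get averaged ranks).
ranks: |4|->5, |7|->11, |8|->12, |2|->3.5, |1|->1.5, |2|->3.5, |5|->6.5, |6|->9, |5|->6.5, |6|->9, |1|->1.5, |6|->9
Step 3: Attach original signs; sum ranks with positive sign and with negative sign.
W+ = 5 + 11 + 1.5 + 6.5 + 9 = 33
W- = 12 + 3.5 + 3.5 + 6.5 + 9 + 9 + 1.5 = 45
(Check: W+ + W- = 78 should equal n(n+1)/2 = 78.)
Step 4: Test statistic W = min(W+, W-) = 33.
Step 5: Ties in |d|, so use the tie-corrected normal approximation.
        E[W] = n(n+1)/4 = 12*13/4 = 39.
        Tie groups: |d|=1 (t=2), |d|=2 (t=2), |d|=5 (t=2), |d|=6 (t=3); sum(t^3 - t) = 42.
        Var[W] = n(n+1)(2n+1)/24 - sum(t^3-t)/48 = 3900/24 - 42/48 = 161.625.
        z = (W - E[W]) / sqrt(Var[W]) = (33 - 39) / 12.7132 = -0.4720.
        Two-sided p = 2*Phi(z) = 0.636962.
Step 6: alpha = 0.05. fail to reject H0.

W+ = 33, W- = 45, W = min = 33, p = 0.636962, fail to reject H0.


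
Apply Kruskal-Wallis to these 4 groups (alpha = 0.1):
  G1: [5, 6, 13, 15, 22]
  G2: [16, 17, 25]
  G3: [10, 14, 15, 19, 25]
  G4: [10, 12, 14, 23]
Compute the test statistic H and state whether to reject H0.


Step 1: Combine all N = 17 observations and assign midranks.
sorted (value, group, rank): (5,G1,1), (6,G1,2), (10,G3,3.5), (10,G4,3.5), (12,G4,5), (13,G1,6), (14,G3,7.5), (14,G4,7.5), (15,G1,9.5), (15,G3,9.5), (16,G2,11), (17,G2,12), (19,G3,13), (22,G1,14), (23,G4,15), (25,G2,16.5), (25,G3,16.5)
Step 2: Sum ranks within each group.
R_1 = 32.5 (n_1 = 5)
R_2 = 39.5 (n_2 = 3)
R_3 = 50 (n_3 = 5)
R_4 = 31 (n_4 = 4)
Step 3: H = 12/(N(N+1)) * sum(R_i^2/n_i) - 3(N+1)
     = 12/(17*18) * (32.5^2/5 + 39.5^2/3 + 50^2/5 + 31^2/4) - 3*18
     = 0.039216 * 1471.58 - 54
     = 3.709150.
Step 4: Ties present; correction factor C = 1 - 24/(17^3 - 17) = 0.995098. Corrected H = 3.709150 / 0.995098 = 3.727422.
Step 5: Under H0, H ~ chi^2(3); p-value = 0.292442.
Step 6: alpha = 0.1. fail to reject H0.

H = 3.7274, df = 3, p = 0.292442, fail to reject H0.


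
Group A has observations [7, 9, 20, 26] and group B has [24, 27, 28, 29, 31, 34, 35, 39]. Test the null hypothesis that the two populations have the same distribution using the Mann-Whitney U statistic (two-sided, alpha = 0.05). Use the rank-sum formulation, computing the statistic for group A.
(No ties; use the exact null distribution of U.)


Step 1: Combine and sort all 12 observations; assign midranks.
sorted (value, group): (7,X), (9,X), (20,X), (24,Y), (26,X), (27,Y), (28,Y), (29,Y), (31,Y), (34,Y), (35,Y), (39,Y)
ranks: 7->1, 9->2, 20->3, 24->4, 26->5, 27->6, 28->7, 29->8, 31->9, 34->10, 35->11, 39->12
Step 2: Rank sum for X: R1 = 1 + 2 + 3 + 5 = 11.
Step 3: U_X = R1 - n1(n1+1)/2 = 11 - 4*5/2 = 11 - 10 = 1.
       U_Y = n1*n2 - U_X = 32 - 1 = 31.
Step 4: No ties, so the exact null distribution of U (based on enumerating the C(12,4) = 495 equally likely rank assignments) gives the two-sided p-value.
Step 5: p-value = 0.008081; compare to alpha = 0.05. reject H0.

U_X = 1, p = 0.008081, reject H0 at alpha = 0.05.


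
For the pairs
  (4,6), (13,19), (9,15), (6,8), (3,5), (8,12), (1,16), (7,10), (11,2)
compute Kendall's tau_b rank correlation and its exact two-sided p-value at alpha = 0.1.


Step 1: Enumerate the 36 unordered pairs (i,j) with i<j and classify each by sign(x_j-x_i) * sign(y_j-y_i).
  (1,2):dx=+9,dy=+13->C; (1,3):dx=+5,dy=+9->C; (1,4):dx=+2,dy=+2->C; (1,5):dx=-1,dy=-1->C
  (1,6):dx=+4,dy=+6->C; (1,7):dx=-3,dy=+10->D; (1,8):dx=+3,dy=+4->C; (1,9):dx=+7,dy=-4->D
  (2,3):dx=-4,dy=-4->C; (2,4):dx=-7,dy=-11->C; (2,5):dx=-10,dy=-14->C; (2,6):dx=-5,dy=-7->C
  (2,7):dx=-12,dy=-3->C; (2,8):dx=-6,dy=-9->C; (2,9):dx=-2,dy=-17->C; (3,4):dx=-3,dy=-7->C
  (3,5):dx=-6,dy=-10->C; (3,6):dx=-1,dy=-3->C; (3,7):dx=-8,dy=+1->D; (3,8):dx=-2,dy=-5->C
  (3,9):dx=+2,dy=-13->D; (4,5):dx=-3,dy=-3->C; (4,6):dx=+2,dy=+4->C; (4,7):dx=-5,dy=+8->D
  (4,8):dx=+1,dy=+2->C; (4,9):dx=+5,dy=-6->D; (5,6):dx=+5,dy=+7->C; (5,7):dx=-2,dy=+11->D
  (5,8):dx=+4,dy=+5->C; (5,9):dx=+8,dy=-3->D; (6,7):dx=-7,dy=+4->D; (6,8):dx=-1,dy=-2->C
  (6,9):dx=+3,dy=-10->D; (7,8):dx=+6,dy=-6->D; (7,9):dx=+10,dy=-14->D; (8,9):dx=+4,dy=-8->D
Step 2: C = 23, D = 13, total pairs = 36.
Step 3: tau = (C - D)/(n(n-1)/2) = (23 - 13)/36 = 0.277778.
Step 4: Exact two-sided p-value (enumerate n! = 362880 permutations of y under H0): p = 0.358488.
Step 5: alpha = 0.1. fail to reject H0.

tau_b = 0.2778 (C=23, D=13), p = 0.358488, fail to reject H0.


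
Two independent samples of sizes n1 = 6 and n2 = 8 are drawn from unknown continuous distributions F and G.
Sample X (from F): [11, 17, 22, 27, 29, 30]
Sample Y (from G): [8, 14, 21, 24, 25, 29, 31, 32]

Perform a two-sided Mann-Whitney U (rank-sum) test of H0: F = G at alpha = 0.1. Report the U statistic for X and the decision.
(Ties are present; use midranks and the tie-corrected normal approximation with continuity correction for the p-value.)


Step 1: Combine and sort all 14 observations; assign midranks.
sorted (value, group): (8,Y), (11,X), (14,Y), (17,X), (21,Y), (22,X), (24,Y), (25,Y), (27,X), (29,X), (29,Y), (30,X), (31,Y), (32,Y)
ranks: 8->1, 11->2, 14->3, 17->4, 21->5, 22->6, 24->7, 25->8, 27->9, 29->10.5, 29->10.5, 30->12, 31->13, 32->14
Step 2: Rank sum for X: R1 = 2 + 4 + 6 + 9 + 10.5 + 12 = 43.5.
Step 3: U_X = R1 - n1(n1+1)/2 = 43.5 - 6*7/2 = 43.5 - 21 = 22.5.
       U_Y = n1*n2 - U_X = 48 - 22.5 = 25.5.
Step 4: Ties are present, so use the tie-corrected normal approximation (with continuity correction) for the p-value.
Step 5: p-value = 0.897167; compare to alpha = 0.1. fail to reject H0.

U_X = 22.5, p = 0.897167, fail to reject H0 at alpha = 0.1.


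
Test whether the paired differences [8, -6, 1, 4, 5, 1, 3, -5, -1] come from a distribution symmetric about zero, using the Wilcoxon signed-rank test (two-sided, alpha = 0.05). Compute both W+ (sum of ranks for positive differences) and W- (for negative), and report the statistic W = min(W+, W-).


Step 1: Drop any zero differences (none here) and take |d_i|.
|d| = [8, 6, 1, 4, 5, 1, 3, 5, 1]
Step 2: Midrank |d_i| (ties get averaged ranks).
ranks: |8|->9, |6|->8, |1|->2, |4|->5, |5|->6.5, |1|->2, |3|->4, |5|->6.5, |1|->2
Step 3: Attach original signs; sum ranks with positive sign and with negative sign.
W+ = 9 + 2 + 5 + 6.5 + 2 + 4 = 28.5
W- = 8 + 6.5 + 2 = 16.5
(Check: W+ + W- = 45 should equal n(n+1)/2 = 45.)
Step 4: Test statistic W = min(W+, W-) = 16.5.
Step 5: Ties in |d|, so use the tie-corrected normal approximation.
        E[W] = n(n+1)/4 = 9*10/4 = 22.5.
        Tie groups: |d|=1 (t=3), |d|=5 (t=2); sum(t^3 - t) = 30.
        Var[W] = n(n+1)(2n+1)/24 - sum(t^3-t)/48 = 1710/24 - 30/48 = 70.625.
        z = (W - E[W]) / sqrt(Var[W]) = (16.5 - 22.5) / 8.4039 = -0.7140.
        Two-sided p = 2*Phi(z) = 0.475254.
Step 6: alpha = 0.05. fail to reject H0.

W+ = 28.5, W- = 16.5, W = min = 16.5, p = 0.475254, fail to reject H0.


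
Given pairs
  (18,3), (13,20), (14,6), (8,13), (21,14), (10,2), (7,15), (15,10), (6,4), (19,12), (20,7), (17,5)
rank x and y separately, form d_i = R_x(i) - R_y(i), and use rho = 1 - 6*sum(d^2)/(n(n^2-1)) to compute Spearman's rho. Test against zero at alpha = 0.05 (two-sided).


Step 1: Rank x and y separately (midranks; no ties here).
rank(x): 18->9, 13->5, 14->6, 8->3, 21->12, 10->4, 7->2, 15->7, 6->1, 19->10, 20->11, 17->8
rank(y): 3->2, 20->12, 6->5, 13->9, 14->10, 2->1, 15->11, 10->7, 4->3, 12->8, 7->6, 5->4
Step 2: d_i = R_x(i) - R_y(i); compute d_i^2.
  (9-2)^2=49, (5-12)^2=49, (6-5)^2=1, (3-9)^2=36, (12-10)^2=4, (4-1)^2=9, (2-11)^2=81, (7-7)^2=0, (1-3)^2=4, (10-8)^2=4, (11-6)^2=25, (8-4)^2=16
sum(d^2) = 278.
Step 3: rho = 1 - 6*278 / (12*(12^2 - 1)) = 1 - 1668/1716 = 0.027972.
Step 4: Under H0, t = rho * sqrt((n-2)/(1-rho^2)) = 0.0885 ~ t(10).
Step 5: Two-sided p-value from the t-distribution with 10 df = 0.931234.
Step 6: alpha = 0.05. fail to reject H0.

rho = 0.0280, p = 0.931234, fail to reject H0 at alpha = 0.05.


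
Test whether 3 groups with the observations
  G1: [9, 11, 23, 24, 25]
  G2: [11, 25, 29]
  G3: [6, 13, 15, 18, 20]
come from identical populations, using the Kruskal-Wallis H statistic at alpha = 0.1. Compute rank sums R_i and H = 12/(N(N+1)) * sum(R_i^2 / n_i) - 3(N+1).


Step 1: Combine all N = 13 observations and assign midranks.
sorted (value, group, rank): (6,G3,1), (9,G1,2), (11,G1,3.5), (11,G2,3.5), (13,G3,5), (15,G3,6), (18,G3,7), (20,G3,8), (23,G1,9), (24,G1,10), (25,G1,11.5), (25,G2,11.5), (29,G2,13)
Step 2: Sum ranks within each group.
R_1 = 36 (n_1 = 5)
R_2 = 28 (n_2 = 3)
R_3 = 27 (n_3 = 5)
Step 3: H = 12/(N(N+1)) * sum(R_i^2/n_i) - 3(N+1)
     = 12/(13*14) * (36^2/5 + 28^2/3 + 27^2/5) - 3*14
     = 0.065934 * 666.333 - 42
     = 1.934066.
Step 4: Ties present; correction factor C = 1 - 12/(13^3 - 13) = 0.994505. Corrected H = 1.934066 / 0.994505 = 1.944751.
Step 5: Under H0, H ~ chi^2(2); p-value = 0.378184.
Step 6: alpha = 0.1. fail to reject H0.

H = 1.9448, df = 2, p = 0.378184, fail to reject H0.


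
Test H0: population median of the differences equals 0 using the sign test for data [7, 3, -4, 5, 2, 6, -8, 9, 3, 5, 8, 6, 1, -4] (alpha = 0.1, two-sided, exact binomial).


Step 1: Discard zero differences. Original n = 14; n_eff = number of nonzero differences = 14.
Nonzero differences (with sign): +7, +3, -4, +5, +2, +6, -8, +9, +3, +5, +8, +6, +1, -4
Step 2: Count signs: positive = 11, negative = 3.
Step 3: Under H0: P(positive) = 0.5, so the number of positives S ~ Bin(14, 0.5).
Step 4: Two-sided exact p-value = sum of Bin(14,0.5) probabilities at or below the observed probability = 0.057373.
Step 5: alpha = 0.1. reject H0.

n_eff = 14, pos = 11, neg = 3, p = 0.057373, reject H0.


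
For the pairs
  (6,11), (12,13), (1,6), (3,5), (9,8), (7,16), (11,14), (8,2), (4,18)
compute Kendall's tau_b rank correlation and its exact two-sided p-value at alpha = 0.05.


Step 1: Enumerate the 36 unordered pairs (i,j) with i<j and classify each by sign(x_j-x_i) * sign(y_j-y_i).
  (1,2):dx=+6,dy=+2->C; (1,3):dx=-5,dy=-5->C; (1,4):dx=-3,dy=-6->C; (1,5):dx=+3,dy=-3->D
  (1,6):dx=+1,dy=+5->C; (1,7):dx=+5,dy=+3->C; (1,8):dx=+2,dy=-9->D; (1,9):dx=-2,dy=+7->D
  (2,3):dx=-11,dy=-7->C; (2,4):dx=-9,dy=-8->C; (2,5):dx=-3,dy=-5->C; (2,6):dx=-5,dy=+3->D
  (2,7):dx=-1,dy=+1->D; (2,8):dx=-4,dy=-11->C; (2,9):dx=-8,dy=+5->D; (3,4):dx=+2,dy=-1->D
  (3,5):dx=+8,dy=+2->C; (3,6):dx=+6,dy=+10->C; (3,7):dx=+10,dy=+8->C; (3,8):dx=+7,dy=-4->D
  (3,9):dx=+3,dy=+12->C; (4,5):dx=+6,dy=+3->C; (4,6):dx=+4,dy=+11->C; (4,7):dx=+8,dy=+9->C
  (4,8):dx=+5,dy=-3->D; (4,9):dx=+1,dy=+13->C; (5,6):dx=-2,dy=+8->D; (5,7):dx=+2,dy=+6->C
  (5,8):dx=-1,dy=-6->C; (5,9):dx=-5,dy=+10->D; (6,7):dx=+4,dy=-2->D; (6,8):dx=+1,dy=-14->D
  (6,9):dx=-3,dy=+2->D; (7,8):dx=-3,dy=-12->C; (7,9):dx=-7,dy=+4->D; (8,9):dx=-4,dy=+16->D
Step 2: C = 20, D = 16, total pairs = 36.
Step 3: tau = (C - D)/(n(n-1)/2) = (20 - 16)/36 = 0.111111.
Step 4: Exact two-sided p-value (enumerate n! = 362880 permutations of y under H0): p = 0.761414.
Step 5: alpha = 0.05. fail to reject H0.

tau_b = 0.1111 (C=20, D=16), p = 0.761414, fail to reject H0.


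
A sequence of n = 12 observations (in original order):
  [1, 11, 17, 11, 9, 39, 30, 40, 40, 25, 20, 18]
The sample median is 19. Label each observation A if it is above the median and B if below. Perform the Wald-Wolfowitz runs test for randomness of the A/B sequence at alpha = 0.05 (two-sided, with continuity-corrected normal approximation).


Step 1: Compute median = 19; label A = above, B = below.
Labels in order: BBBBBAAAAAAB  (n_A = 6, n_B = 6)
Step 2: Count runs R = 3.
Step 3: Under H0 (random ordering), E[R] = 2*n_A*n_B/(n_A+n_B) + 1 = 2*6*6/12 + 1 = 7.0000.
        Var[R] = 2*n_A*n_B*(2*n_A*n_B - n_A - n_B) / ((n_A+n_B)^2 * (n_A+n_B-1)) = 4320/1584 = 2.7273.
        SD[R] = 1.6514.
Step 4: Continuity-corrected z = (R + 0.5 - E[R]) / SD[R] = (3 + 0.5 - 7.0000) / 1.6514 = -2.1194.
Step 5: Two-sided p-value via normal approximation = 2*(1 - Phi(|z|)) = 0.034060.
Step 6: alpha = 0.05. reject H0.

R = 3, z = -2.1194, p = 0.034060, reject H0.


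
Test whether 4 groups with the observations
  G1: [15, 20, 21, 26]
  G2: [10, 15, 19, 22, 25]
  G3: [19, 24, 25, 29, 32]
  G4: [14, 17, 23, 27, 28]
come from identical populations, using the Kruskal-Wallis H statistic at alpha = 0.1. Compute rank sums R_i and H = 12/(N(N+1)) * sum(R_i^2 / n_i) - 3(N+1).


Step 1: Combine all N = 19 observations and assign midranks.
sorted (value, group, rank): (10,G2,1), (14,G4,2), (15,G1,3.5), (15,G2,3.5), (17,G4,5), (19,G2,6.5), (19,G3,6.5), (20,G1,8), (21,G1,9), (22,G2,10), (23,G4,11), (24,G3,12), (25,G2,13.5), (25,G3,13.5), (26,G1,15), (27,G4,16), (28,G4,17), (29,G3,18), (32,G3,19)
Step 2: Sum ranks within each group.
R_1 = 35.5 (n_1 = 4)
R_2 = 34.5 (n_2 = 5)
R_3 = 69 (n_3 = 5)
R_4 = 51 (n_4 = 5)
Step 3: H = 12/(N(N+1)) * sum(R_i^2/n_i) - 3(N+1)
     = 12/(19*20) * (35.5^2/4 + 34.5^2/5 + 69^2/5 + 51^2/5) - 3*20
     = 0.031579 * 2025.51 - 60
     = 3.963553.
Step 4: Ties present; correction factor C = 1 - 18/(19^3 - 19) = 0.997368. Corrected H = 3.963553 / 0.997368 = 3.974011.
Step 5: Under H0, H ~ chi^2(3); p-value = 0.264284.
Step 6: alpha = 0.1. fail to reject H0.

H = 3.9740, df = 3, p = 0.264284, fail to reject H0.


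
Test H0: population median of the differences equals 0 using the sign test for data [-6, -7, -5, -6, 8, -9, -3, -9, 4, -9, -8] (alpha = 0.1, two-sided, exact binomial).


Step 1: Discard zero differences. Original n = 11; n_eff = number of nonzero differences = 11.
Nonzero differences (with sign): -6, -7, -5, -6, +8, -9, -3, -9, +4, -9, -8
Step 2: Count signs: positive = 2, negative = 9.
Step 3: Under H0: P(positive) = 0.5, so the number of positives S ~ Bin(11, 0.5).
Step 4: Two-sided exact p-value = sum of Bin(11,0.5) probabilities at or below the observed probability = 0.065430.
Step 5: alpha = 0.1. reject H0.

n_eff = 11, pos = 2, neg = 9, p = 0.065430, reject H0.


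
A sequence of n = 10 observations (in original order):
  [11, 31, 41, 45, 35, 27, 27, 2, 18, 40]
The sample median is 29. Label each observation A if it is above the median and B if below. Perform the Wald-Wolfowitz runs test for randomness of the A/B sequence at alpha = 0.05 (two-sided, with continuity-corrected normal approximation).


Step 1: Compute median = 29; label A = above, B = below.
Labels in order: BAAAABBBBA  (n_A = 5, n_B = 5)
Step 2: Count runs R = 4.
Step 3: Under H0 (random ordering), E[R] = 2*n_A*n_B/(n_A+n_B) + 1 = 2*5*5/10 + 1 = 6.0000.
        Var[R] = 2*n_A*n_B*(2*n_A*n_B - n_A - n_B) / ((n_A+n_B)^2 * (n_A+n_B-1)) = 2000/900 = 2.2222.
        SD[R] = 1.4907.
Step 4: Continuity-corrected z = (R + 0.5 - E[R]) / SD[R] = (4 + 0.5 - 6.0000) / 1.4907 = -1.0062.
Step 5: Two-sided p-value via normal approximation = 2*(1 - Phi(|z|)) = 0.314305.
Step 6: alpha = 0.05. fail to reject H0.

R = 4, z = -1.0062, p = 0.314305, fail to reject H0.


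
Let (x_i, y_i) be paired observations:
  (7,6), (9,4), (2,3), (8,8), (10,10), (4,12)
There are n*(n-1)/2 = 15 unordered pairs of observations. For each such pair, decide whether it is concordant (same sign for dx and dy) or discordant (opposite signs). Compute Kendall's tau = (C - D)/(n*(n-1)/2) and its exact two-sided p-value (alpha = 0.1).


Step 1: Enumerate the 15 unordered pairs (i,j) with i<j and classify each by sign(x_j-x_i) * sign(y_j-y_i).
  (1,2):dx=+2,dy=-2->D; (1,3):dx=-5,dy=-3->C; (1,4):dx=+1,dy=+2->C; (1,5):dx=+3,dy=+4->C
  (1,6):dx=-3,dy=+6->D; (2,3):dx=-7,dy=-1->C; (2,4):dx=-1,dy=+4->D; (2,5):dx=+1,dy=+6->C
  (2,6):dx=-5,dy=+8->D; (3,4):dx=+6,dy=+5->C; (3,5):dx=+8,dy=+7->C; (3,6):dx=+2,dy=+9->C
  (4,5):dx=+2,dy=+2->C; (4,6):dx=-4,dy=+4->D; (5,6):dx=-6,dy=+2->D
Step 2: C = 9, D = 6, total pairs = 15.
Step 3: tau = (C - D)/(n(n-1)/2) = (9 - 6)/15 = 0.200000.
Step 4: Exact two-sided p-value (enumerate n! = 720 permutations of y under H0): p = 0.719444.
Step 5: alpha = 0.1. fail to reject H0.

tau_b = 0.2000 (C=9, D=6), p = 0.719444, fail to reject H0.


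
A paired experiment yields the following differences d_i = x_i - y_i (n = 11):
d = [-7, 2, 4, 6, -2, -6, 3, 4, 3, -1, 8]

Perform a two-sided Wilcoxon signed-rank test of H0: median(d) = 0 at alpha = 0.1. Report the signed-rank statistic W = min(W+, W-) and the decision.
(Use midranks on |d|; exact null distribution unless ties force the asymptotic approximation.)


Step 1: Drop any zero differences (none here) and take |d_i|.
|d| = [7, 2, 4, 6, 2, 6, 3, 4, 3, 1, 8]
Step 2: Midrank |d_i| (ties get averaged ranks).
ranks: |7|->10, |2|->2.5, |4|->6.5, |6|->8.5, |2|->2.5, |6|->8.5, |3|->4.5, |4|->6.5, |3|->4.5, |1|->1, |8|->11
Step 3: Attach original signs; sum ranks with positive sign and with negative sign.
W+ = 2.5 + 6.5 + 8.5 + 4.5 + 6.5 + 4.5 + 11 = 44
W- = 10 + 2.5 + 8.5 + 1 = 22
(Check: W+ + W- = 66 should equal n(n+1)/2 = 66.)
Step 4: Test statistic W = min(W+, W-) = 22.
Step 5: Ties in |d|, so use the tie-corrected normal approximation.
        E[W] = n(n+1)/4 = 11*12/4 = 33.
        Tie groups: |d|=2 (t=2), |d|=3 (t=2), |d|=4 (t=2), |d|=6 (t=2); sum(t^3 - t) = 24.
        Var[W] = n(n+1)(2n+1)/24 - sum(t^3-t)/48 = 3036/24 - 24/48 = 126.
        z = (W - E[W]) / sqrt(Var[W]) = (22 - 33) / 11.2250 = -0.9800.
        Two-sided p = 2*Phi(z) = 0.327107.
Step 6: alpha = 0.1. fail to reject H0.

W+ = 44, W- = 22, W = min = 22, p = 0.327107, fail to reject H0.


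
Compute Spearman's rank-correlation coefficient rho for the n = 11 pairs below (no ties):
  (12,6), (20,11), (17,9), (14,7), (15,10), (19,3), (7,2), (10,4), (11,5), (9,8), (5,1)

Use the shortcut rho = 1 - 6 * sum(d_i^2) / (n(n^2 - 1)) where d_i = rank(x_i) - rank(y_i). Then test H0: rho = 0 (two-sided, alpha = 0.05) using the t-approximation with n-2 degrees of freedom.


Step 1: Rank x and y separately (midranks; no ties here).
rank(x): 12->6, 20->11, 17->9, 14->7, 15->8, 19->10, 7->2, 10->4, 11->5, 9->3, 5->1
rank(y): 6->6, 11->11, 9->9, 7->7, 10->10, 3->3, 2->2, 4->4, 5->5, 8->8, 1->1
Step 2: d_i = R_x(i) - R_y(i); compute d_i^2.
  (6-6)^2=0, (11-11)^2=0, (9-9)^2=0, (7-7)^2=0, (8-10)^2=4, (10-3)^2=49, (2-2)^2=0, (4-4)^2=0, (5-5)^2=0, (3-8)^2=25, (1-1)^2=0
sum(d^2) = 78.
Step 3: rho = 1 - 6*78 / (11*(11^2 - 1)) = 1 - 468/1320 = 0.645455.
Step 4: Under H0, t = rho * sqrt((n-2)/(1-rho^2)) = 2.5352 ~ t(9).
Step 5: Two-sided p-value from the t-distribution with 9 df = 0.031963.
Step 6: alpha = 0.05. reject H0.

rho = 0.6455, p = 0.031963, reject H0 at alpha = 0.05.


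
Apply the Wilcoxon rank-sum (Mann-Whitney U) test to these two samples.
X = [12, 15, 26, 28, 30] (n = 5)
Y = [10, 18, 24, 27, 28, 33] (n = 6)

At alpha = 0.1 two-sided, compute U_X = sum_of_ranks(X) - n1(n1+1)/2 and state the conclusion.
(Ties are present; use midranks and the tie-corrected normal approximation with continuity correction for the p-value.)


Step 1: Combine and sort all 11 observations; assign midranks.
sorted (value, group): (10,Y), (12,X), (15,X), (18,Y), (24,Y), (26,X), (27,Y), (28,X), (28,Y), (30,X), (33,Y)
ranks: 10->1, 12->2, 15->3, 18->4, 24->5, 26->6, 27->7, 28->8.5, 28->8.5, 30->10, 33->11
Step 2: Rank sum for X: R1 = 2 + 3 + 6 + 8.5 + 10 = 29.5.
Step 3: U_X = R1 - n1(n1+1)/2 = 29.5 - 5*6/2 = 29.5 - 15 = 14.5.
       U_Y = n1*n2 - U_X = 30 - 14.5 = 15.5.
Step 4: Ties are present, so use the tie-corrected normal approximation (with continuity correction) for the p-value.
Step 5: p-value = 1.000000; compare to alpha = 0.1. fail to reject H0.

U_X = 14.5, p = 1.000000, fail to reject H0 at alpha = 0.1.


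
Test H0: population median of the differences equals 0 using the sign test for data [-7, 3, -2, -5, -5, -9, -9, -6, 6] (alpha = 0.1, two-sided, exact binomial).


Step 1: Discard zero differences. Original n = 9; n_eff = number of nonzero differences = 9.
Nonzero differences (with sign): -7, +3, -2, -5, -5, -9, -9, -6, +6
Step 2: Count signs: positive = 2, negative = 7.
Step 3: Under H0: P(positive) = 0.5, so the number of positives S ~ Bin(9, 0.5).
Step 4: Two-sided exact p-value = sum of Bin(9,0.5) probabilities at or below the observed probability = 0.179688.
Step 5: alpha = 0.1. fail to reject H0.

n_eff = 9, pos = 2, neg = 7, p = 0.179688, fail to reject H0.


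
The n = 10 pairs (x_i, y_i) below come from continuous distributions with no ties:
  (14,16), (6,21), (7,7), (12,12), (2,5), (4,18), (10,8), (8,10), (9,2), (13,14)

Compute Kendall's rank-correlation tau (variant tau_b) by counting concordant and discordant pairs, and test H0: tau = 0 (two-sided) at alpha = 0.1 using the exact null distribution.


Step 1: Enumerate the 45 unordered pairs (i,j) with i<j and classify each by sign(x_j-x_i) * sign(y_j-y_i).
  (1,2):dx=-8,dy=+5->D; (1,3):dx=-7,dy=-9->C; (1,4):dx=-2,dy=-4->C; (1,5):dx=-12,dy=-11->C
  (1,6):dx=-10,dy=+2->D; (1,7):dx=-4,dy=-8->C; (1,8):dx=-6,dy=-6->C; (1,9):dx=-5,dy=-14->C
  (1,10):dx=-1,dy=-2->C; (2,3):dx=+1,dy=-14->D; (2,4):dx=+6,dy=-9->D; (2,5):dx=-4,dy=-16->C
  (2,6):dx=-2,dy=-3->C; (2,7):dx=+4,dy=-13->D; (2,8):dx=+2,dy=-11->D; (2,9):dx=+3,dy=-19->D
  (2,10):dx=+7,dy=-7->D; (3,4):dx=+5,dy=+5->C; (3,5):dx=-5,dy=-2->C; (3,6):dx=-3,dy=+11->D
  (3,7):dx=+3,dy=+1->C; (3,8):dx=+1,dy=+3->C; (3,9):dx=+2,dy=-5->D; (3,10):dx=+6,dy=+7->C
  (4,5):dx=-10,dy=-7->C; (4,6):dx=-8,dy=+6->D; (4,7):dx=-2,dy=-4->C; (4,8):dx=-4,dy=-2->C
  (4,9):dx=-3,dy=-10->C; (4,10):dx=+1,dy=+2->C; (5,6):dx=+2,dy=+13->C; (5,7):dx=+8,dy=+3->C
  (5,8):dx=+6,dy=+5->C; (5,9):dx=+7,dy=-3->D; (5,10):dx=+11,dy=+9->C; (6,7):dx=+6,dy=-10->D
  (6,8):dx=+4,dy=-8->D; (6,9):dx=+5,dy=-16->D; (6,10):dx=+9,dy=-4->D; (7,8):dx=-2,dy=+2->D
  (7,9):dx=-1,dy=-6->C; (7,10):dx=+3,dy=+6->C; (8,9):dx=+1,dy=-8->D; (8,10):dx=+5,dy=+4->C
  (9,10):dx=+4,dy=+12->C
Step 2: C = 27, D = 18, total pairs = 45.
Step 3: tau = (C - D)/(n(n-1)/2) = (27 - 18)/45 = 0.200000.
Step 4: Exact two-sided p-value (enumerate n! = 3628800 permutations of y under H0): p = 0.484313.
Step 5: alpha = 0.1. fail to reject H0.

tau_b = 0.2000 (C=27, D=18), p = 0.484313, fail to reject H0.


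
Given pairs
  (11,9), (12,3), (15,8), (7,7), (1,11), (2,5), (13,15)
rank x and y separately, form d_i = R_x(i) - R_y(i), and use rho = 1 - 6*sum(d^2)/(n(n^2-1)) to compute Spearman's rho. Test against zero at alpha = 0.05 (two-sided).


Step 1: Rank x and y separately (midranks; no ties here).
rank(x): 11->4, 12->5, 15->7, 7->3, 1->1, 2->2, 13->6
rank(y): 9->5, 3->1, 8->4, 7->3, 11->6, 5->2, 15->7
Step 2: d_i = R_x(i) - R_y(i); compute d_i^2.
  (4-5)^2=1, (5-1)^2=16, (7-4)^2=9, (3-3)^2=0, (1-6)^2=25, (2-2)^2=0, (6-7)^2=1
sum(d^2) = 52.
Step 3: rho = 1 - 6*52 / (7*(7^2 - 1)) = 1 - 312/336 = 0.071429.
Step 4: Under H0, t = rho * sqrt((n-2)/(1-rho^2)) = 0.1601 ~ t(5).
Step 5: Two-sided p-value from the t-distribution with 5 df = 0.879048.
Step 6: alpha = 0.05. fail to reject H0.

rho = 0.0714, p = 0.879048, fail to reject H0 at alpha = 0.05.


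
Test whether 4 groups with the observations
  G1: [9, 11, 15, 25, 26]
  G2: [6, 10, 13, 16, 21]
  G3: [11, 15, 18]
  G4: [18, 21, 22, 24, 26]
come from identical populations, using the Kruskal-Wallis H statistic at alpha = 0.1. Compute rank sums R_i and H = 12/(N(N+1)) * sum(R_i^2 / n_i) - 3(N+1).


Step 1: Combine all N = 18 observations and assign midranks.
sorted (value, group, rank): (6,G2,1), (9,G1,2), (10,G2,3), (11,G1,4.5), (11,G3,4.5), (13,G2,6), (15,G1,7.5), (15,G3,7.5), (16,G2,9), (18,G3,10.5), (18,G4,10.5), (21,G2,12.5), (21,G4,12.5), (22,G4,14), (24,G4,15), (25,G1,16), (26,G1,17.5), (26,G4,17.5)
Step 2: Sum ranks within each group.
R_1 = 47.5 (n_1 = 5)
R_2 = 31.5 (n_2 = 5)
R_3 = 22.5 (n_3 = 3)
R_4 = 69.5 (n_4 = 5)
Step 3: H = 12/(N(N+1)) * sum(R_i^2/n_i) - 3(N+1)
     = 12/(18*19) * (47.5^2/5 + 31.5^2/5 + 22.5^2/3 + 69.5^2/5) - 3*19
     = 0.035088 * 1784.5 - 57
     = 5.614035.
Step 4: Ties present; correction factor C = 1 - 30/(18^3 - 18) = 0.994840. Corrected H = 5.614035 / 0.994840 = 5.643154.
Step 5: Under H0, H ~ chi^2(3); p-value = 0.130323.
Step 6: alpha = 0.1. fail to reject H0.

H = 5.6432, df = 3, p = 0.130323, fail to reject H0.


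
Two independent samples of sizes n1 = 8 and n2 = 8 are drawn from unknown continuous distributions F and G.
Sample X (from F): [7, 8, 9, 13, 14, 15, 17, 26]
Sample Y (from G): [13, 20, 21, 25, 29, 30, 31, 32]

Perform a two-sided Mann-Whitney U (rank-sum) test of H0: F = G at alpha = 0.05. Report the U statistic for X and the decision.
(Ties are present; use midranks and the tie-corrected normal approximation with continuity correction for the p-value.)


Step 1: Combine and sort all 16 observations; assign midranks.
sorted (value, group): (7,X), (8,X), (9,X), (13,X), (13,Y), (14,X), (15,X), (17,X), (20,Y), (21,Y), (25,Y), (26,X), (29,Y), (30,Y), (31,Y), (32,Y)
ranks: 7->1, 8->2, 9->3, 13->4.5, 13->4.5, 14->6, 15->7, 17->8, 20->9, 21->10, 25->11, 26->12, 29->13, 30->14, 31->15, 32->16
Step 2: Rank sum for X: R1 = 1 + 2 + 3 + 4.5 + 6 + 7 + 8 + 12 = 43.5.
Step 3: U_X = R1 - n1(n1+1)/2 = 43.5 - 8*9/2 = 43.5 - 36 = 7.5.
       U_Y = n1*n2 - U_X = 64 - 7.5 = 56.5.
Step 4: Ties are present, so use the tie-corrected normal approximation (with continuity correction) for the p-value.
Step 5: p-value = 0.011657; compare to alpha = 0.05. reject H0.

U_X = 7.5, p = 0.011657, reject H0 at alpha = 0.05.


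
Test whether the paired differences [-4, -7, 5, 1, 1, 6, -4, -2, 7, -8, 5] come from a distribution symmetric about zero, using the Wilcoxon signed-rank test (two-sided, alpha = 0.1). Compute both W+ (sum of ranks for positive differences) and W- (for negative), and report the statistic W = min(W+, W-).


Step 1: Drop any zero differences (none here) and take |d_i|.
|d| = [4, 7, 5, 1, 1, 6, 4, 2, 7, 8, 5]
Step 2: Midrank |d_i| (ties get averaged ranks).
ranks: |4|->4.5, |7|->9.5, |5|->6.5, |1|->1.5, |1|->1.5, |6|->8, |4|->4.5, |2|->3, |7|->9.5, |8|->11, |5|->6.5
Step 3: Attach original signs; sum ranks with positive sign and with negative sign.
W+ = 6.5 + 1.5 + 1.5 + 8 + 9.5 + 6.5 = 33.5
W- = 4.5 + 9.5 + 4.5 + 3 + 11 = 32.5
(Check: W+ + W- = 66 should equal n(n+1)/2 = 66.)
Step 4: Test statistic W = min(W+, W-) = 32.5.
Step 5: Ties in |d|, so use the tie-corrected normal approximation.
        E[W] = n(n+1)/4 = 11*12/4 = 33.
        Tie groups: |d|=1 (t=2), |d|=4 (t=2), |d|=5 (t=2), |d|=7 (t=2); sum(t^3 - t) = 24.
        Var[W] = n(n+1)(2n+1)/24 - sum(t^3-t)/48 = 3036/24 - 24/48 = 126.
        z = (W - E[W]) / sqrt(Var[W]) = (32.5 - 33) / 11.2250 = -0.0445.
        Two-sided p = 2*Phi(z) = 0.964471.
Step 6: alpha = 0.1. fail to reject H0.

W+ = 33.5, W- = 32.5, W = min = 32.5, p = 0.964471, fail to reject H0.


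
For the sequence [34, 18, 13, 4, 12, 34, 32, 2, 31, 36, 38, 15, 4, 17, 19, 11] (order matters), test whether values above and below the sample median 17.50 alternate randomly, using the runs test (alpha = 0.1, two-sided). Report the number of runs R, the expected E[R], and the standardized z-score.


Step 1: Compute median = 17.50; label A = above, B = below.
Labels in order: AABBBAABAAABBBAB  (n_A = 8, n_B = 8)
Step 2: Count runs R = 8.
Step 3: Under H0 (random ordering), E[R] = 2*n_A*n_B/(n_A+n_B) + 1 = 2*8*8/16 + 1 = 9.0000.
        Var[R] = 2*n_A*n_B*(2*n_A*n_B - n_A - n_B) / ((n_A+n_B)^2 * (n_A+n_B-1)) = 14336/3840 = 3.7333.
        SD[R] = 1.9322.
Step 4: Continuity-corrected z = (R + 0.5 - E[R]) / SD[R] = (8 + 0.5 - 9.0000) / 1.9322 = -0.2588.
Step 5: Two-sided p-value via normal approximation = 2*(1 - Phi(|z|)) = 0.795809.
Step 6: alpha = 0.1. fail to reject H0.

R = 8, z = -0.2588, p = 0.795809, fail to reject H0.


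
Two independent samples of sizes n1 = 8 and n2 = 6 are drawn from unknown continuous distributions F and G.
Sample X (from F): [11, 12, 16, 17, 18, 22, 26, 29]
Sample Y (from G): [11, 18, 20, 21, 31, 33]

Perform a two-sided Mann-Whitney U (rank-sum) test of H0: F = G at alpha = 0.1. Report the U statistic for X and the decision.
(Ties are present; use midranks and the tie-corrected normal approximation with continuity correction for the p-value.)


Step 1: Combine and sort all 14 observations; assign midranks.
sorted (value, group): (11,X), (11,Y), (12,X), (16,X), (17,X), (18,X), (18,Y), (20,Y), (21,Y), (22,X), (26,X), (29,X), (31,Y), (33,Y)
ranks: 11->1.5, 11->1.5, 12->3, 16->4, 17->5, 18->6.5, 18->6.5, 20->8, 21->9, 22->10, 26->11, 29->12, 31->13, 33->14
Step 2: Rank sum for X: R1 = 1.5 + 3 + 4 + 5 + 6.5 + 10 + 11 + 12 = 53.
Step 3: U_X = R1 - n1(n1+1)/2 = 53 - 8*9/2 = 53 - 36 = 17.
       U_Y = n1*n2 - U_X = 48 - 17 = 31.
Step 4: Ties are present, so use the tie-corrected normal approximation (with continuity correction) for the p-value.
Step 5: p-value = 0.400350; compare to alpha = 0.1. fail to reject H0.

U_X = 17, p = 0.400350, fail to reject H0 at alpha = 0.1.


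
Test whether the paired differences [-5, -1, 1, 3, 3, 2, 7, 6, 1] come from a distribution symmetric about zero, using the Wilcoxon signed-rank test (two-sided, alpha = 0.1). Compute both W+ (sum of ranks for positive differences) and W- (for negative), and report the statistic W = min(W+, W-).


Step 1: Drop any zero differences (none here) and take |d_i|.
|d| = [5, 1, 1, 3, 3, 2, 7, 6, 1]
Step 2: Midrank |d_i| (ties get averaged ranks).
ranks: |5|->7, |1|->2, |1|->2, |3|->5.5, |3|->5.5, |2|->4, |7|->9, |6|->8, |1|->2
Step 3: Attach original signs; sum ranks with positive sign and with negative sign.
W+ = 2 + 5.5 + 5.5 + 4 + 9 + 8 + 2 = 36
W- = 7 + 2 = 9
(Check: W+ + W- = 45 should equal n(n+1)/2 = 45.)
Step 4: Test statistic W = min(W+, W-) = 9.
Step 5: Ties in |d|, so use the tie-corrected normal approximation.
        E[W] = n(n+1)/4 = 9*10/4 = 22.5.
        Tie groups: |d|=1 (t=3), |d|=3 (t=2); sum(t^3 - t) = 30.
        Var[W] = n(n+1)(2n+1)/24 - sum(t^3-t)/48 = 1710/24 - 30/48 = 70.625.
        z = (W - E[W]) / sqrt(Var[W]) = (9 - 22.5) / 8.4039 = -1.6064.
        Two-sided p = 2*Phi(z) = 0.108185.
Step 6: alpha = 0.1. fail to reject H0.

W+ = 36, W- = 9, W = min = 9, p = 0.108185, fail to reject H0.


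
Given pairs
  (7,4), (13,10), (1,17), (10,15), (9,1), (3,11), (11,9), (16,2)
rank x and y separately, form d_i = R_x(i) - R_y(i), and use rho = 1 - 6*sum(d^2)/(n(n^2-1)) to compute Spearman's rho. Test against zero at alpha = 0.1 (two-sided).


Step 1: Rank x and y separately (midranks; no ties here).
rank(x): 7->3, 13->7, 1->1, 10->5, 9->4, 3->2, 11->6, 16->8
rank(y): 4->3, 10->5, 17->8, 15->7, 1->1, 11->6, 9->4, 2->2
Step 2: d_i = R_x(i) - R_y(i); compute d_i^2.
  (3-3)^2=0, (7-5)^2=4, (1-8)^2=49, (5-7)^2=4, (4-1)^2=9, (2-6)^2=16, (6-4)^2=4, (8-2)^2=36
sum(d^2) = 122.
Step 3: rho = 1 - 6*122 / (8*(8^2 - 1)) = 1 - 732/504 = -0.452381.
Step 4: Under H0, t = rho * sqrt((n-2)/(1-rho^2)) = -1.2425 ~ t(6).
Step 5: Two-sided p-value from the t-distribution with 6 df = 0.260405.
Step 6: alpha = 0.1. fail to reject H0.

rho = -0.4524, p = 0.260405, fail to reject H0 at alpha = 0.1.


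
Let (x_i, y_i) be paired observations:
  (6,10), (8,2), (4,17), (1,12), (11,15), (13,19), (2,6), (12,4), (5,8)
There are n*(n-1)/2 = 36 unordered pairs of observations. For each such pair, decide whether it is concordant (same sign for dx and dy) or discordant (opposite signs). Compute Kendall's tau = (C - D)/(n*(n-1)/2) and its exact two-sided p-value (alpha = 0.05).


Step 1: Enumerate the 36 unordered pairs (i,j) with i<j and classify each by sign(x_j-x_i) * sign(y_j-y_i).
  (1,2):dx=+2,dy=-8->D; (1,3):dx=-2,dy=+7->D; (1,4):dx=-5,dy=+2->D; (1,5):dx=+5,dy=+5->C
  (1,6):dx=+7,dy=+9->C; (1,7):dx=-4,dy=-4->C; (1,8):dx=+6,dy=-6->D; (1,9):dx=-1,dy=-2->C
  (2,3):dx=-4,dy=+15->D; (2,4):dx=-7,dy=+10->D; (2,5):dx=+3,dy=+13->C; (2,6):dx=+5,dy=+17->C
  (2,7):dx=-6,dy=+4->D; (2,8):dx=+4,dy=+2->C; (2,9):dx=-3,dy=+6->D; (3,4):dx=-3,dy=-5->C
  (3,5):dx=+7,dy=-2->D; (3,6):dx=+9,dy=+2->C; (3,7):dx=-2,dy=-11->C; (3,8):dx=+8,dy=-13->D
  (3,9):dx=+1,dy=-9->D; (4,5):dx=+10,dy=+3->C; (4,6):dx=+12,dy=+7->C; (4,7):dx=+1,dy=-6->D
  (4,8):dx=+11,dy=-8->D; (4,9):dx=+4,dy=-4->D; (5,6):dx=+2,dy=+4->C; (5,7):dx=-9,dy=-9->C
  (5,8):dx=+1,dy=-11->D; (5,9):dx=-6,dy=-7->C; (6,7):dx=-11,dy=-13->C; (6,8):dx=-1,dy=-15->C
  (6,9):dx=-8,dy=-11->C; (7,8):dx=+10,dy=-2->D; (7,9):dx=+3,dy=+2->C; (8,9):dx=-7,dy=+4->D
Step 2: C = 19, D = 17, total pairs = 36.
Step 3: tau = (C - D)/(n(n-1)/2) = (19 - 17)/36 = 0.055556.
Step 4: Exact two-sided p-value (enumerate n! = 362880 permutations of y under H0): p = 0.919455.
Step 5: alpha = 0.05. fail to reject H0.

tau_b = 0.0556 (C=19, D=17), p = 0.919455, fail to reject H0.


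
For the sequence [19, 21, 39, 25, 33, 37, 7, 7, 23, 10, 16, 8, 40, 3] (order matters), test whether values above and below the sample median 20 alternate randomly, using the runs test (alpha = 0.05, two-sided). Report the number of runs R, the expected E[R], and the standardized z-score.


Step 1: Compute median = 20; label A = above, B = below.
Labels in order: BAAAAABBABBBAB  (n_A = 7, n_B = 7)
Step 2: Count runs R = 7.
Step 3: Under H0 (random ordering), E[R] = 2*n_A*n_B/(n_A+n_B) + 1 = 2*7*7/14 + 1 = 8.0000.
        Var[R] = 2*n_A*n_B*(2*n_A*n_B - n_A - n_B) / ((n_A+n_B)^2 * (n_A+n_B-1)) = 8232/2548 = 3.2308.
        SD[R] = 1.7974.
Step 4: Continuity-corrected z = (R + 0.5 - E[R]) / SD[R] = (7 + 0.5 - 8.0000) / 1.7974 = -0.2782.
Step 5: Two-sided p-value via normal approximation = 2*(1 - Phi(|z|)) = 0.780879.
Step 6: alpha = 0.05. fail to reject H0.

R = 7, z = -0.2782, p = 0.780879, fail to reject H0.


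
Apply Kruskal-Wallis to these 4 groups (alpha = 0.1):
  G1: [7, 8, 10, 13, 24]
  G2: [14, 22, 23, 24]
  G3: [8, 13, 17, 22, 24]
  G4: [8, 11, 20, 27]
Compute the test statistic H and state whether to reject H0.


Step 1: Combine all N = 18 observations and assign midranks.
sorted (value, group, rank): (7,G1,1), (8,G1,3), (8,G3,3), (8,G4,3), (10,G1,5), (11,G4,6), (13,G1,7.5), (13,G3,7.5), (14,G2,9), (17,G3,10), (20,G4,11), (22,G2,12.5), (22,G3,12.5), (23,G2,14), (24,G1,16), (24,G2,16), (24,G3,16), (27,G4,18)
Step 2: Sum ranks within each group.
R_1 = 32.5 (n_1 = 5)
R_2 = 51.5 (n_2 = 4)
R_3 = 49 (n_3 = 5)
R_4 = 38 (n_4 = 4)
Step 3: H = 12/(N(N+1)) * sum(R_i^2/n_i) - 3(N+1)
     = 12/(18*19) * (32.5^2/5 + 51.5^2/4 + 49^2/5 + 38^2/4) - 3*19
     = 0.035088 * 1715.51 - 57
     = 3.193421.
Step 4: Ties present; correction factor C = 1 - 60/(18^3 - 18) = 0.989680. Corrected H = 3.193421 / 0.989680 = 3.226721.
Step 5: Under H0, H ~ chi^2(3); p-value = 0.357973.
Step 6: alpha = 0.1. fail to reject H0.

H = 3.2267, df = 3, p = 0.357973, fail to reject H0.


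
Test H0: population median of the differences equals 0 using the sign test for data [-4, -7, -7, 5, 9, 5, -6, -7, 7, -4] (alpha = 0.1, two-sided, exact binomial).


Step 1: Discard zero differences. Original n = 10; n_eff = number of nonzero differences = 10.
Nonzero differences (with sign): -4, -7, -7, +5, +9, +5, -6, -7, +7, -4
Step 2: Count signs: positive = 4, negative = 6.
Step 3: Under H0: P(positive) = 0.5, so the number of positives S ~ Bin(10, 0.5).
Step 4: Two-sided exact p-value = sum of Bin(10,0.5) probabilities at or below the observed probability = 0.753906.
Step 5: alpha = 0.1. fail to reject H0.

n_eff = 10, pos = 4, neg = 6, p = 0.753906, fail to reject H0.


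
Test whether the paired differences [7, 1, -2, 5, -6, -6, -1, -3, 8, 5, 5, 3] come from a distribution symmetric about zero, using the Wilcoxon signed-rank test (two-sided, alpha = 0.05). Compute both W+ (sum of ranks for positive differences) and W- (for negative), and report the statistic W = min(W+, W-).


Step 1: Drop any zero differences (none here) and take |d_i|.
|d| = [7, 1, 2, 5, 6, 6, 1, 3, 8, 5, 5, 3]
Step 2: Midrank |d_i| (ties get averaged ranks).
ranks: |7|->11, |1|->1.5, |2|->3, |5|->7, |6|->9.5, |6|->9.5, |1|->1.5, |3|->4.5, |8|->12, |5|->7, |5|->7, |3|->4.5
Step 3: Attach original signs; sum ranks with positive sign and with negative sign.
W+ = 11 + 1.5 + 7 + 12 + 7 + 7 + 4.5 = 50
W- = 3 + 9.5 + 9.5 + 1.5 + 4.5 = 28
(Check: W+ + W- = 78 should equal n(n+1)/2 = 78.)
Step 4: Test statistic W = min(W+, W-) = 28.
Step 5: Ties in |d|, so use the tie-corrected normal approximation.
        E[W] = n(n+1)/4 = 12*13/4 = 39.
        Tie groups: |d|=1 (t=2), |d|=3 (t=2), |d|=5 (t=3), |d|=6 (t=2); sum(t^3 - t) = 42.
        Var[W] = n(n+1)(2n+1)/24 - sum(t^3-t)/48 = 3900/24 - 42/48 = 161.625.
        z = (W - E[W]) / sqrt(Var[W]) = (28 - 39) / 12.7132 = -0.8652.
        Two-sided p = 2*Phi(z) = 0.386905.
Step 6: alpha = 0.05. fail to reject H0.

W+ = 50, W- = 28, W = min = 28, p = 0.386905, fail to reject H0.


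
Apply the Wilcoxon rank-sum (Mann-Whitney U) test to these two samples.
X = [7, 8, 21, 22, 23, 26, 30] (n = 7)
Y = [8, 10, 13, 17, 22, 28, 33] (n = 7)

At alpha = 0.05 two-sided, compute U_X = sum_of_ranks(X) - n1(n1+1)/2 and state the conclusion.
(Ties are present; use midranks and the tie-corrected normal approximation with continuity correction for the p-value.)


Step 1: Combine and sort all 14 observations; assign midranks.
sorted (value, group): (7,X), (8,X), (8,Y), (10,Y), (13,Y), (17,Y), (21,X), (22,X), (22,Y), (23,X), (26,X), (28,Y), (30,X), (33,Y)
ranks: 7->1, 8->2.5, 8->2.5, 10->4, 13->5, 17->6, 21->7, 22->8.5, 22->8.5, 23->10, 26->11, 28->12, 30->13, 33->14
Step 2: Rank sum for X: R1 = 1 + 2.5 + 7 + 8.5 + 10 + 11 + 13 = 53.
Step 3: U_X = R1 - n1(n1+1)/2 = 53 - 7*8/2 = 53 - 28 = 25.
       U_Y = n1*n2 - U_X = 49 - 25 = 24.
Step 4: Ties are present, so use the tie-corrected normal approximation (with continuity correction) for the p-value.
Step 5: p-value = 1.000000; compare to alpha = 0.05. fail to reject H0.

U_X = 25, p = 1.000000, fail to reject H0 at alpha = 0.05.
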